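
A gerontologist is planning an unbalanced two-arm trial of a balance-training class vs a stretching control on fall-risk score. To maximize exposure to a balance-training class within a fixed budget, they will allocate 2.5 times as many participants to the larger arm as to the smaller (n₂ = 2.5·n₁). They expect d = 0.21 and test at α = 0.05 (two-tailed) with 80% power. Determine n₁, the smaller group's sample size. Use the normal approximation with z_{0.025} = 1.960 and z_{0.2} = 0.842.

With allocation ratio k = n₂/n₁ = 2.5, Var(x̄₁−x̄₂) = σ²(1/n₁ + 1/(k·n₁)) = σ²·(k+1)/(k·n₁).
So n₁ = (1 + 1/k)·((z_{α/2} + z_β)/d)² = 1.400 × (2.802/0.21)².
n₁ = 1.400 × 178.03 = 249.2.
Round up: n₁ = 250, giving n₂ = 2.5 × 250 = 625.

n₁ = 250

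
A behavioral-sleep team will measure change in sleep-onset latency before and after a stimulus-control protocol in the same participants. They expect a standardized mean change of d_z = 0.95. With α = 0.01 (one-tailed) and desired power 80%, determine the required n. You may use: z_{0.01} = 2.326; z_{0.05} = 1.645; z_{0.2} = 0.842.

For a paired (one-sample on differences) test: n = ((z_{α} + z_β) / d)².
z_{α} + z_β = 2.326 + 0.842 = 3.168.
n = (3.168 / 0.95)² = 3.335² = 11.12.
Round up.

n = 12 pairs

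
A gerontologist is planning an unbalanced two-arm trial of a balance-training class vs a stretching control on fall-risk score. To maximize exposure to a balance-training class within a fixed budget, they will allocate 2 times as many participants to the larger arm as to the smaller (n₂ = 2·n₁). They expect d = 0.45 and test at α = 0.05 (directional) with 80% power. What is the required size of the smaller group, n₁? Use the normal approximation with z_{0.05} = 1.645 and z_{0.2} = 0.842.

With allocation ratio k = n₂/n₁ = 2, Var(x̄₁−x̄₂) = σ²(1/n₁ + 1/(k·n₁)) = σ²·(k+1)/(k·n₁).
So n₁ = (1 + 1/k)·((z_{α} + z_β)/d)² = 1.500 × (2.487/0.45)².
n₁ = 1.500 × 30.54 = 45.8.
Round up: n₁ = 46, giving n₂ = 2 × 46 = 92.

n₁ = 46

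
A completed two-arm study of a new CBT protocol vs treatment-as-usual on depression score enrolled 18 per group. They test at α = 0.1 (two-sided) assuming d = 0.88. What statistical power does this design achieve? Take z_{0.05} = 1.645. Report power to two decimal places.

power ≈ 0.84

For two equal groups, power = Φ(d·√(n/2) − z_{α/2}).
d·√(n/2) = 0.88 × √(18/2) = 0.88 × 3.000 = 2.640.
z_β = 2.640 − 1.645 = 0.995.
Power = Φ(0.995) = 0.840.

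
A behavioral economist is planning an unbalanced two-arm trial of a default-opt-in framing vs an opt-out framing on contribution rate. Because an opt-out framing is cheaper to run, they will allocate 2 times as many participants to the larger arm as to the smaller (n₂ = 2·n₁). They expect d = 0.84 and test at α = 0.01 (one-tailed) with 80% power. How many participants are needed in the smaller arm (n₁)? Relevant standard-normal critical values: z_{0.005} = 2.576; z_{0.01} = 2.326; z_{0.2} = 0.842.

With allocation ratio k = n₂/n₁ = 2, Var(x̄₁−x̄₂) = σ²(1/n₁ + 1/(k·n₁)) = σ²·(k+1)/(k·n₁).
So n₁ = (1 + 1/k)·((z_{α} + z_β)/d)² = 1.500 × (3.168/0.84)².
n₁ = 1.500 × 14.22 = 21.3.
Round up: n₁ = 22, giving n₂ = 2 × 22 = 44.

n₁ = 22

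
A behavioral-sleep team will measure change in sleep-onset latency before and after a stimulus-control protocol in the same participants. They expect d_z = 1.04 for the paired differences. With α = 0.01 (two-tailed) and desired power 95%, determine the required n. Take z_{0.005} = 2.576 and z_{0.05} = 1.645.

For a paired (one-sample on differences) test: n = ((z_{α/2} + z_β) / d)².
z_{α/2} + z_β = 2.576 + 1.645 = 4.221.
n = (4.221 / 1.04)² = 4.059² = 16.47.
Round up.

n = 17 pairs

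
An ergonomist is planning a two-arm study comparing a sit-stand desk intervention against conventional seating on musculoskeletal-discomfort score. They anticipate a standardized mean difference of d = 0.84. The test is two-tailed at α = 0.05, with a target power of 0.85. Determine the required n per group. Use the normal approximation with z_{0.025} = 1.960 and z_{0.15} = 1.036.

n = 26 per group

For two independent groups with equal n: n = 2·((z_{α/2} + z_β) / d)².
z_{α/2} + z_β = 1.960 + 1.036 = 2.996.
n = 2 × (2.996 / 0.84)² = 2 × 3.567² = 2 × 12.72 = 25.4.
Round up to the next whole participant.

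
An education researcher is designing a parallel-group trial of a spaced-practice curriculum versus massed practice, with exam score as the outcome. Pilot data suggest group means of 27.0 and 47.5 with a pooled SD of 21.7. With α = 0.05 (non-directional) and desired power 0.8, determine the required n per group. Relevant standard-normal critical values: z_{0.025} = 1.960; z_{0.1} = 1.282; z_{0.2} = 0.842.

n = 18 per group

Cohen's d = |M₁ − M₂| / SD_pooled = |27.0 − 47.5| / 21.7 = 20.5 / 21.7 = 0.945.
For two independent groups with equal n: n = 2·((z_{α/2} + z_β) / d)².
z_{α/2} + z_β = 1.960 + 0.842 = 2.802.
n = 2 × (2.802 / 0.945)² = 2 × 2.965² = 2 × 8.79 = 17.6.
Round up to the next whole participant.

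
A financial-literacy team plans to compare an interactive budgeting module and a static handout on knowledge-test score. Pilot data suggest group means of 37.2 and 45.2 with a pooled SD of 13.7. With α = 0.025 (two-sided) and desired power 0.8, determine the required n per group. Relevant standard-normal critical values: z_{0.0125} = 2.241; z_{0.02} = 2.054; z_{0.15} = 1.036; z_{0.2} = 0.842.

Cohen's d = |M₁ − M₂| / SD_pooled = |37.2 − 45.2| / 13.7 = 8.0 / 13.7 = 0.584.
For two independent groups with equal n: n = 2·((z_{α/2} + z_β) / d)².
z_{α/2} + z_β = 2.241 + 0.842 = 3.083.
n = 2 × (3.083 / 0.584)² = 2 × 5.279² = 2 × 27.87 = 55.7.
Round up to the next whole participant.

n = 56 per group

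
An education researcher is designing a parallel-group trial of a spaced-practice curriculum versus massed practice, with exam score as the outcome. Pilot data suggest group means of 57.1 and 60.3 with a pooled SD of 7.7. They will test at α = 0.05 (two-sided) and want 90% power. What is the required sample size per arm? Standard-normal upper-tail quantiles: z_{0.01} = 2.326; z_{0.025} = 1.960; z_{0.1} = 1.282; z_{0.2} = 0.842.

n = 122 per group

Cohen's d = |M₁ − M₂| / SD_pooled = |57.1 − 60.3| / 7.7 = 3.2 / 7.7 = 0.416.
For two independent groups with equal n: n = 2·((z_{α/2} + z_β) / d)².
z_{α/2} + z_β = 1.960 + 1.282 = 3.242.
n = 2 × (3.242 / 0.416)² = 2 × 7.793² = 2 × 60.74 = 121.5.
Round up to the next whole participant.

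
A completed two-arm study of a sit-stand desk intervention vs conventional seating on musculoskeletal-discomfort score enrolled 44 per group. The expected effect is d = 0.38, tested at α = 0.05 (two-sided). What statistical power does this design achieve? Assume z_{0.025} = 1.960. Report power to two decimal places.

For two equal groups, power = Φ(d·√(n/2) − z_{α/2}).
d·√(n/2) = 0.38 × √(44/2) = 0.38 × 4.690 = 1.782.
z_β = 1.782 − 1.960 = -0.178.
Power = Φ(-0.178) = 0.430.

power ≈ 0.43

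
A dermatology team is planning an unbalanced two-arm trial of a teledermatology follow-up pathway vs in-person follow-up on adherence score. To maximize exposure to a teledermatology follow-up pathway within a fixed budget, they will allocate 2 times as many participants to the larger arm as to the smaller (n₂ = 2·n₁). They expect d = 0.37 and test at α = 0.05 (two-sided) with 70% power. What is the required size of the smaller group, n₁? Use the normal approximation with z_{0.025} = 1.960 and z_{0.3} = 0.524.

n₁ = 68

With allocation ratio k = n₂/n₁ = 2, Var(x̄₁−x̄₂) = σ²(1/n₁ + 1/(k·n₁)) = σ²·(k+1)/(k·n₁).
So n₁ = (1 + 1/k)·((z_{α/2} + z_β)/d)² = 1.500 × (2.484/0.37)².
n₁ = 1.500 × 45.07 = 67.6.
Round up: n₁ = 68, giving n₂ = 2 × 68 = 136.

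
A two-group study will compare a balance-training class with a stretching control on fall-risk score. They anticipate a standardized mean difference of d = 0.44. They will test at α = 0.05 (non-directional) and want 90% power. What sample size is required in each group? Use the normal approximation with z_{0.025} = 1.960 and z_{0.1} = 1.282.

For two independent groups with equal n: n = 2·((z_{α/2} + z_β) / d)².
z_{α/2} + z_β = 1.960 + 1.282 = 3.242.
n = 2 × (3.242 / 0.44)² = 2 × 7.368² = 2 × 54.29 = 108.6.
Round up to the next whole participant.

n = 109 per group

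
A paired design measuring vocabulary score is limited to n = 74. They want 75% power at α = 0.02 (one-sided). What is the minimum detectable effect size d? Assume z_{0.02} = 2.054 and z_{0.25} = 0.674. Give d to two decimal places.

d_min ≈ 0.32

For a single sample (or paired design) of n = 74: d_min = (z_{α} + z_β)/√n.
z-sum = 2.054 + 0.674 = 2.728.
d_min = 2.728 / √74 = 2.728 / 8.602 = 0.317.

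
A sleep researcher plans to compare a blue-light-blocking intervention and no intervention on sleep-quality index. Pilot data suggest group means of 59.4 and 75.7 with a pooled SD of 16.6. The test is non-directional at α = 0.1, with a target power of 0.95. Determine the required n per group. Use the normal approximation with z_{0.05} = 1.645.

Cohen's d = |M₁ − M₂| / SD_pooled = |59.4 − 75.7| / 16.6 = 16.3 / 16.6 = 0.982.
For two independent groups with equal n: n = 2·((z_{α/2} + z_β) / d)².
z_{α/2} + z_β = 1.645 + 1.645 = 3.290.
n = 2 × (3.290 / 0.982)² = 2 × 3.350² = 2 × 11.22 = 22.4.
Round up to the next whole participant.

n = 23 per group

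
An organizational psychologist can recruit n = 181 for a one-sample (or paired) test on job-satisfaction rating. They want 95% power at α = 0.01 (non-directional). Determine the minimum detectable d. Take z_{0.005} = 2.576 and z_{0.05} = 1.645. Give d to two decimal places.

d_min ≈ 0.31

For a single sample (or paired design) of n = 181: d_min = (z_{α/2} + z_β)/√n.
z-sum = 2.576 + 1.645 = 4.221.
d_min = 4.221 / √181 = 4.221 / 13.454 = 0.314.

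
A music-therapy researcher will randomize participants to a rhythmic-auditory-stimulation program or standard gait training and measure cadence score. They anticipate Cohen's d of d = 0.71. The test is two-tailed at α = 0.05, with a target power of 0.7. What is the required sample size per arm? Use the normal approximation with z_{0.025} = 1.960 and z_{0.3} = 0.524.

n = 25 per group

For two independent groups with equal n: n = 2·((z_{α/2} + z_β) / d)².
z_{α/2} + z_β = 1.960 + 0.524 = 2.484.
n = 2 × (2.484 / 0.71)² = 2 × 3.499² = 2 × 12.24 = 24.5.
Round up to the next whole participant.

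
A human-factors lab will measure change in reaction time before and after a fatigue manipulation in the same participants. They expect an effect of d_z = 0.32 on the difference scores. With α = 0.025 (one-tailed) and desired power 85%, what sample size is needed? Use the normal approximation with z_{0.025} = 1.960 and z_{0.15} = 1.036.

n = 88 pairs

For a paired (one-sample on differences) test: n = ((z_{α} + z_β) / d)².
z_{α} + z_β = 1.960 + 1.036 = 2.996.
n = (2.996 / 0.32)² = 9.362² = 87.66.
Round up.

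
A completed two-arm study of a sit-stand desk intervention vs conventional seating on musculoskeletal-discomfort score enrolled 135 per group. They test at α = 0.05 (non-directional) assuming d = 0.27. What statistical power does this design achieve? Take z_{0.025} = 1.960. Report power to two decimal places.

power ≈ 0.60

For two equal groups, power = Φ(d·√(n/2) − z_{α/2}).
d·√(n/2) = 0.27 × √(135/2) = 0.27 × 8.216 = 2.218.
z_β = 2.218 − 1.960 = 0.258.
Power = Φ(0.258) = 0.602.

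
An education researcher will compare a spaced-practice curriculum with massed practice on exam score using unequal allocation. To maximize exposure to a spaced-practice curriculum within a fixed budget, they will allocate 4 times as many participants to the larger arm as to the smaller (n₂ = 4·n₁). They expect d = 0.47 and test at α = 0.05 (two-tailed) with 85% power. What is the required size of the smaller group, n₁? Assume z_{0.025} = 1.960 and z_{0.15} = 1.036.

n₁ = 51

With allocation ratio k = n₂/n₁ = 4, Var(x̄₁−x̄₂) = σ²(1/n₁ + 1/(k·n₁)) = σ²·(k+1)/(k·n₁).
So n₁ = (1 + 1/k)·((z_{α/2} + z_β)/d)² = 1.250 × (2.996/0.47)².
n₁ = 1.250 × 40.63 = 50.8.
Round up: n₁ = 51, giving n₂ = 4 × 51 = 204.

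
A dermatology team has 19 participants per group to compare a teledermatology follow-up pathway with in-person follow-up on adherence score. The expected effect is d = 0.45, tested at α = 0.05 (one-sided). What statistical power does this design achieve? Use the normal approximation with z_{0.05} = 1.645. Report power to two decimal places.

For two equal groups, power = Φ(d·√(n/2) − z_{α}).
d·√(n/2) = 0.45 × √(19/2) = 0.45 × 3.082 = 1.387.
z_β = 1.387 − 1.645 = -0.258.
Power = Φ(-0.258) = 0.398.

power ≈ 0.40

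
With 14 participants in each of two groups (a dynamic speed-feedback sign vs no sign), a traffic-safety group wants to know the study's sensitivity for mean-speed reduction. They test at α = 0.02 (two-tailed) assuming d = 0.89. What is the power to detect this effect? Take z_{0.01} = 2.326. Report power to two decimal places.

power ≈ 0.51

For two equal groups, power = Φ(d·√(n/2) − z_{α/2}).
d·√(n/2) = 0.89 × √(14/2) = 0.89 × 2.646 = 2.355.
z_β = 2.355 − 2.326 = 0.029.
Power = Φ(0.029) = 0.511.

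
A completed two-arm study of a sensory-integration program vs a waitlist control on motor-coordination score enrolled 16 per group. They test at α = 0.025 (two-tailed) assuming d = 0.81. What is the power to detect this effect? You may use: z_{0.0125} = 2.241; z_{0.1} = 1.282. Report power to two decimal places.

power ≈ 0.52

For two equal groups, power = Φ(d·√(n/2) − z_{α/2}).
d·√(n/2) = 0.81 × √(16/2) = 0.81 × 2.828 = 2.291.
z_β = 2.291 − 2.241 = 0.050.
Power = Φ(0.050) = 0.520.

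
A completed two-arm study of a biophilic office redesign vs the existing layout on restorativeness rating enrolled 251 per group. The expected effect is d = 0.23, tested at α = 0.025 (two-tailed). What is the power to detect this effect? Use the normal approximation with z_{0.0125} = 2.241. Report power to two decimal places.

power ≈ 0.63

For two equal groups, power = Φ(d·√(n/2) − z_{α/2}).
d·√(n/2) = 0.23 × √(251/2) = 0.23 × 11.203 = 2.577.
z_β = 2.577 − 2.241 = 0.336.
Power = Φ(0.336) = 0.631.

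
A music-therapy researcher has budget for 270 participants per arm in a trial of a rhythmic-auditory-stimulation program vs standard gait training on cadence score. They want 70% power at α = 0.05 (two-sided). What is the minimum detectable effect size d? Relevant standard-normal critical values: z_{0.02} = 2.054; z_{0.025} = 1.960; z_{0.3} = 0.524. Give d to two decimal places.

For two independent groups of n = 270 each: d_min = (z_{α/2} + z_β)·√(2/n).
z-sum = 1.960 + 0.524 = 2.484.
d_min = 2.484 × √(2/270) = 2.484 × 0.0861 = 0.214.

d_min ≈ 0.21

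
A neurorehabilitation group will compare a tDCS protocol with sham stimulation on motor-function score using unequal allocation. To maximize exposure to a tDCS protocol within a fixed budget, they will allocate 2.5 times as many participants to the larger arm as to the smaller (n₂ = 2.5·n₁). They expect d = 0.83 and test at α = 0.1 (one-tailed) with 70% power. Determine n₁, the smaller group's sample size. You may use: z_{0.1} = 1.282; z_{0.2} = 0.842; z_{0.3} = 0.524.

With allocation ratio k = n₂/n₁ = 2.5, Var(x̄₁−x̄₂) = σ²(1/n₁ + 1/(k·n₁)) = σ²·(k+1)/(k·n₁).
So n₁ = (1 + 1/k)·((z_{α} + z_β)/d)² = 1.400 × (1.806/0.83)².
n₁ = 1.400 × 4.73 = 6.6.
Round up: n₁ = 7, giving n₂ = ⌈2.5 × 7⌉ = ⌈17.5⌉ = 18.

n₁ = 7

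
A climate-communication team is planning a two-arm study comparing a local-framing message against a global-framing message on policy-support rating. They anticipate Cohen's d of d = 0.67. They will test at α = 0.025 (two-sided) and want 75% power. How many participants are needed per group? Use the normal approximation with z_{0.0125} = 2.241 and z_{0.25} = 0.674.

n = 38 per group

For two independent groups with equal n: n = 2·((z_{α/2} + z_β) / d)².
z_{α/2} + z_β = 2.241 + 0.674 = 2.915.
n = 2 × (2.915 / 0.67)² = 2 × 4.351² = 2 × 18.93 = 37.9.
Round up to the next whole participant.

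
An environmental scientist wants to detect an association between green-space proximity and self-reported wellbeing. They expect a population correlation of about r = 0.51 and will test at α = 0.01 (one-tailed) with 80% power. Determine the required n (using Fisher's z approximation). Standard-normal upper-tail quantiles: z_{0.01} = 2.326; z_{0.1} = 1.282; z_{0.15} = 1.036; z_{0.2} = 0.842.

Fisher's z: C = ½·ln((1+r)/(1−r)) = ½·ln(3.0816) = 0.5627.
n = ((z_{α} + z_β)/C)² + 3.
(2.326 + 0.842) / 0.5627 = 3.168 / 0.5627 = 5.630.
n = 5.630² + 3 = 31.70 + 3 = 34.7.
Round up.

n = 35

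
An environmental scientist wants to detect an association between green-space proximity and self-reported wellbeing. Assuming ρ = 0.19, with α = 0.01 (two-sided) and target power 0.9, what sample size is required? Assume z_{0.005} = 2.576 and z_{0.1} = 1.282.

n = 406

Fisher's z: C = ½·ln((1+r)/(1−r)) = ½·ln(1.4691) = 0.1923.
n = ((z_{α/2} + z_β)/C)² + 3.
(2.576 + 1.282) / 0.1923 = 3.858 / 0.1923 = 20.062.
n = 20.062² + 3 = 402.50 + 3 = 405.5.
Round up.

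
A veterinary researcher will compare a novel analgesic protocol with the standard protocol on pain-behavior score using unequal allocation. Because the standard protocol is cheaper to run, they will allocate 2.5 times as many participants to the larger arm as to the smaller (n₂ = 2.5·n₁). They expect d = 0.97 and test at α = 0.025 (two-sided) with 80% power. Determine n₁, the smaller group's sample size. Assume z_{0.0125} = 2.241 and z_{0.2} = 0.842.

With allocation ratio k = n₂/n₁ = 2.5, Var(x̄₁−x̄₂) = σ²(1/n₁ + 1/(k·n₁)) = σ²·(k+1)/(k·n₁).
So n₁ = (1 + 1/k)·((z_{α/2} + z_β)/d)² = 1.400 × (3.083/0.97)².
n₁ = 1.400 × 10.10 = 14.1.
Round up: n₁ = 15, giving n₂ = ⌈2.5 × 15⌉ = ⌈37.5⌉ = 38.

n₁ = 15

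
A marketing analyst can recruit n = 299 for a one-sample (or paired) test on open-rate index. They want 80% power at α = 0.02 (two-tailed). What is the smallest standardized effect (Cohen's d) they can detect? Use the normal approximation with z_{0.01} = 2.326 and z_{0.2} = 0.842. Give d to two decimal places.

d_min ≈ 0.18

For a single sample (or paired design) of n = 299: d_min = (z_{α/2} + z_β)/√n.
z-sum = 2.326 + 0.842 = 3.168.
d_min = 3.168 / √299 = 3.168 / 17.292 = 0.183.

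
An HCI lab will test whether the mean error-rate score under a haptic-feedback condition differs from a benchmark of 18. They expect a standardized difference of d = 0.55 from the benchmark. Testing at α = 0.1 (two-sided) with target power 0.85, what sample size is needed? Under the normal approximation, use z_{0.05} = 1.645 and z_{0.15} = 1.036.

For a one-sample test: n = ((z_{α/2} + z_β) / d)².
z_{α/2} + z_β = 1.645 + 1.036 = 2.681.
n = (2.681 / 0.55)² = 4.875² = 23.76.
Round up.

n = 24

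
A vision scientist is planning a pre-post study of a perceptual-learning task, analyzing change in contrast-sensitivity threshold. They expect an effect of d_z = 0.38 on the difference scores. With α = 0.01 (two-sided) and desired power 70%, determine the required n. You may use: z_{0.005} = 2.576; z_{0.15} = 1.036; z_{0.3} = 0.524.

n = 67 pairs

For a paired (one-sample on differences) test: n = ((z_{α/2} + z_β) / d)².
z_{α/2} + z_β = 2.576 + 0.524 = 3.100.
n = (3.100 / 0.38)² = 8.158² = 66.55.
Round up.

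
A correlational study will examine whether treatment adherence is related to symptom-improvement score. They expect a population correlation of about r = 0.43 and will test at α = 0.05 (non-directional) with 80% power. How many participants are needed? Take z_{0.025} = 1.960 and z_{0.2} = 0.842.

n = 41

Fisher's z: C = ½·ln((1+r)/(1−r)) = ½·ln(2.5088) = 0.4599.
n = ((z_{α/2} + z_β)/C)² + 3.
(1.960 + 0.842) / 0.4599 = 2.802 / 0.4599 = 6.093.
n = 6.093² + 3 = 37.12 + 3 = 40.1.
Round up.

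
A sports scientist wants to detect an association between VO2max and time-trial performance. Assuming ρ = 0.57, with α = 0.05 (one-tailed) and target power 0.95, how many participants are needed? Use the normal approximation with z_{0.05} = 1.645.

n = 29

Fisher's z: C = ½·ln((1+r)/(1−r)) = ½·ln(3.6512) = 0.6475.
n = ((z_{α} + z_β)/C)² + 3.
(1.645 + 1.645) / 0.6475 = 3.290 / 0.6475 = 5.081.
n = 5.081² + 3 = 25.82 + 3 = 28.8.
Round up.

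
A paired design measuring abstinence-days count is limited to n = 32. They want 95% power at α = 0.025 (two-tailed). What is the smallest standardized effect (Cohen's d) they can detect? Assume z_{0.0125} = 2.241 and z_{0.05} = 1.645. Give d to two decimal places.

For a single sample (or paired design) of n = 32: d_min = (z_{α/2} + z_β)/√n.
z-sum = 2.241 + 1.645 = 3.886.
d_min = 3.886 / √32 = 3.886 / 5.657 = 0.687.

d_min ≈ 0.69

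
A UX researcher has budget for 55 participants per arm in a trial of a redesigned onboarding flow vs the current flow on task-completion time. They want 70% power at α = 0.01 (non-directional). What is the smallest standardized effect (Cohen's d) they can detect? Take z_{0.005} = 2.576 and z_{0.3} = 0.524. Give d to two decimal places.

d_min ≈ 0.59

For two independent groups of n = 55 each: d_min = (z_{α/2} + z_β)·√(2/n).
z-sum = 2.576 + 0.524 = 3.100.
d_min = 3.100 × √(2/55) = 3.100 × 0.1907 = 0.591.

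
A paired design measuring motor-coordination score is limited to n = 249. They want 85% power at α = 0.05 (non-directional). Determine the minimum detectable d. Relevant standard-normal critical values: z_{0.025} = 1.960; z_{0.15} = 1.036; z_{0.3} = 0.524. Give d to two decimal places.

d_min ≈ 0.19

For a single sample (or paired design) of n = 249: d_min = (z_{α/2} + z_β)/√n.
z-sum = 1.960 + 1.036 = 2.996.
d_min = 2.996 / √249 = 2.996 / 15.780 = 0.190.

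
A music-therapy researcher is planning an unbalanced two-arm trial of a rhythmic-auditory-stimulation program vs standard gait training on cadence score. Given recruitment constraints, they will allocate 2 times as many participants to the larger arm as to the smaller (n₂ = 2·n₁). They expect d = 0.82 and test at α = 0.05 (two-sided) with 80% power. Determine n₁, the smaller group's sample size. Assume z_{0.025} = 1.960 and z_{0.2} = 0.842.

With allocation ratio k = n₂/n₁ = 2, Var(x̄₁−x̄₂) = σ²(1/n₁ + 1/(k·n₁)) = σ²·(k+1)/(k·n₁).
So n₁ = (1 + 1/k)·((z_{α/2} + z_β)/d)² = 1.500 × (2.802/0.82)².
n₁ = 1.500 × 11.68 = 17.5.
Round up: n₁ = 18, giving n₂ = 2 × 18 = 36.

n₁ = 18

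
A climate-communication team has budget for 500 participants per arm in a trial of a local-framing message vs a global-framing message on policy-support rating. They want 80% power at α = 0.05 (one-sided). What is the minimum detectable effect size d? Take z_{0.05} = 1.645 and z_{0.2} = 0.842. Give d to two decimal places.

For two independent groups of n = 500 each: d_min = (z_{α} + z_β)·√(2/n).
z-sum = 1.645 + 0.842 = 2.487.
d_min = 2.487 × √(2/500) = 2.487 × 0.0632 = 0.157.

d_min ≈ 0.16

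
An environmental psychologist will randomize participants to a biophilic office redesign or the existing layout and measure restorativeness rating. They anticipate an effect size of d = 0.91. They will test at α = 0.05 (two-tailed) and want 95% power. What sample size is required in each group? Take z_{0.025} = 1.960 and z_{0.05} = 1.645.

For two independent groups with equal n: n = 2·((z_{α/2} + z_β) / d)².
z_{α/2} + z_β = 1.960 + 1.645 = 3.605.
n = 2 × (3.605 / 0.91)² = 2 × 3.962² = 2 × 15.69 = 31.4.
Round up to the next whole participant.

n = 32 per group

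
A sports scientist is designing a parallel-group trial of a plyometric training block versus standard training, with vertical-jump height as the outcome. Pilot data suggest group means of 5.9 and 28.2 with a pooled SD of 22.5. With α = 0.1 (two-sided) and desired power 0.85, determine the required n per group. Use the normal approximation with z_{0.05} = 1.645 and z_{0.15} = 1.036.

Cohen's d = |M₁ − M₂| / SD_pooled = |5.9 − 28.2| / 22.5 = 22.3 / 22.5 = 0.991.
For two independent groups with equal n: n = 2·((z_{α/2} + z_β) / d)².
z_{α/2} + z_β = 1.645 + 1.036 = 2.681.
n = 2 × (2.681 / 0.991)² = 2 × 2.705² = 2 × 7.32 = 14.6.
Round up to the next whole participant.

n = 15 per group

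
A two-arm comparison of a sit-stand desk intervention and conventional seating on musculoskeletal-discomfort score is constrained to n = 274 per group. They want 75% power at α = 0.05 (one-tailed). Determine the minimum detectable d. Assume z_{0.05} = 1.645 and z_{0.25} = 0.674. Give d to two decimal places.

For two independent groups of n = 274 each: d_min = (z_{α} + z_β)·√(2/n).
z-sum = 1.645 + 0.674 = 2.319.
d_min = 2.319 × √(2/274) = 2.319 × 0.0854 = 0.198.

d_min ≈ 0.20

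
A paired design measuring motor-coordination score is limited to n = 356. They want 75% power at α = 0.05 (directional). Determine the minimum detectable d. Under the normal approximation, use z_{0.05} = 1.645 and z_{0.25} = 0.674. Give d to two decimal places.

For a single sample (or paired design) of n = 356: d_min = (z_{α} + z_β)/√n.
z-sum = 1.645 + 0.674 = 2.319.
d_min = 2.319 / √356 = 2.319 / 18.868 = 0.123.

d_min ≈ 0.12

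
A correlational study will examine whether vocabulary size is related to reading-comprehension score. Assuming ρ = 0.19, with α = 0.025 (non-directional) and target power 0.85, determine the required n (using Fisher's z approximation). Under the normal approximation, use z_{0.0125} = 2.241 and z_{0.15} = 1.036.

n = 294

Fisher's z: C = ½·ln((1+r)/(1−r)) = ½·ln(1.4691) = 0.1923.
n = ((z_{α/2} + z_β)/C)² + 3.
(2.241 + 1.036) / 0.1923 = 3.277 / 0.1923 = 17.041.
n = 17.041² + 3 = 290.40 + 3 = 293.4.
Round up.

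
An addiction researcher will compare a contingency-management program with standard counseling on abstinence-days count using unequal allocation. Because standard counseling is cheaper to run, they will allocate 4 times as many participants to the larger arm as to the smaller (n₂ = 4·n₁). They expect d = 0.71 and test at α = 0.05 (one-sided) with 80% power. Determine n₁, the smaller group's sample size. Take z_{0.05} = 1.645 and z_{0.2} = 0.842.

With allocation ratio k = n₂/n₁ = 4, Var(x̄₁−x̄₂) = σ²(1/n₁ + 1/(k·n₁)) = σ²·(k+1)/(k·n₁).
So n₁ = (1 + 1/k)·((z_{α} + z_β)/d)² = 1.250 × (2.487/0.71)².
n₁ = 1.250 × 12.27 = 15.3.
Round up: n₁ = 16, giving n₂ = 4 × 16 = 64.

n₁ = 16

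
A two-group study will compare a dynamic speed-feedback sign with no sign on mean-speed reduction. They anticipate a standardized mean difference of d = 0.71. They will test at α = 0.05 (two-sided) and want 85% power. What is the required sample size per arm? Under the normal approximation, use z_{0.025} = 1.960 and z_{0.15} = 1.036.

n = 36 per group

For two independent groups with equal n: n = 2·((z_{α/2} + z_β) / d)².
z_{α/2} + z_β = 1.960 + 1.036 = 2.996.
n = 2 × (2.996 / 0.71)² = 2 × 4.220² = 2 × 17.81 = 35.6.
Round up to the next whole participant.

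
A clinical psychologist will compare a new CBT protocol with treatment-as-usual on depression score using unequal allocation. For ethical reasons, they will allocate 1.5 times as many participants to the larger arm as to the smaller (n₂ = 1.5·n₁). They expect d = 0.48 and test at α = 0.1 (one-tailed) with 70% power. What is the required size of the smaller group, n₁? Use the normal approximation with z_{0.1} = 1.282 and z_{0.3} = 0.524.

n₁ = 24

With allocation ratio k = n₂/n₁ = 1.5, Var(x̄₁−x̄₂) = σ²(1/n₁ + 1/(k·n₁)) = σ²·(k+1)/(k·n₁).
So n₁ = (1 + 1/k)·((z_{α} + z_β)/d)² = 1.667 × (1.806/0.48)².
n₁ = 1.667 × 14.16 = 23.6.
Round up: n₁ = 24, giving n₂ = 1.5 × 24 = 36.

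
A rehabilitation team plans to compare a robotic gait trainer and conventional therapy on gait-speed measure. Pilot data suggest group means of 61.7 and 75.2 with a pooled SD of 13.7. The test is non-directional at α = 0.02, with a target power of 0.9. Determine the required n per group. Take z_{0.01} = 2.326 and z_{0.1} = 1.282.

n = 27 per group

Cohen's d = |M₁ − M₂| / SD_pooled = |61.7 − 75.2| / 13.7 = 13.5 / 13.7 = 0.985.
For two independent groups with equal n: n = 2·((z_{α/2} + z_β) / d)².
z_{α/2} + z_β = 2.326 + 1.282 = 3.608.
n = 2 × (3.608 / 0.985)² = 2 × 3.663² = 2 × 13.42 = 26.8.
Round up to the next whole participant.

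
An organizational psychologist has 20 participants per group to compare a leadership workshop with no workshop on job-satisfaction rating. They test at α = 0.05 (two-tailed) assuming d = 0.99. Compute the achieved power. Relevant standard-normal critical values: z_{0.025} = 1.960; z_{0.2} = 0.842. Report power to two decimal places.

power ≈ 0.88

For two equal groups, power = Φ(d·√(n/2) − z_{α/2}).
d·√(n/2) = 0.99 × √(20/2) = 0.99 × 3.162 = 3.131.
z_β = 3.131 − 1.960 = 1.171.
Power = Φ(1.171) = 0.879.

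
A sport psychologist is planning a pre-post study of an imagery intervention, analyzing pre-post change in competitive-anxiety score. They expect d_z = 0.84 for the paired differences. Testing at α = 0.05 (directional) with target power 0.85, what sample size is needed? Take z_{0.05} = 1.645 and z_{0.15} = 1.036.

For a paired (one-sample on differences) test: n = ((z_{α} + z_β) / d)².
z_{α} + z_β = 1.645 + 1.036 = 2.681.
n = (2.681 / 0.84)² = 3.192² = 10.19.
Round up.

n = 11 pairs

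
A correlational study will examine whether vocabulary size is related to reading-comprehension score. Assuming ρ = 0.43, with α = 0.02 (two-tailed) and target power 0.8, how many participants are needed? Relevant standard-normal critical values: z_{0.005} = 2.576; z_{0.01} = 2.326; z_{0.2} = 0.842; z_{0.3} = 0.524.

Fisher's z: C = ½·ln((1+r)/(1−r)) = ½·ln(2.5088) = 0.4599.
n = ((z_{α/2} + z_β)/C)² + 3.
(2.326 + 0.842) / 0.4599 = 3.168 / 0.4599 = 6.888.
n = 6.888² + 3 = 47.45 + 3 = 50.5.
Round up.

n = 51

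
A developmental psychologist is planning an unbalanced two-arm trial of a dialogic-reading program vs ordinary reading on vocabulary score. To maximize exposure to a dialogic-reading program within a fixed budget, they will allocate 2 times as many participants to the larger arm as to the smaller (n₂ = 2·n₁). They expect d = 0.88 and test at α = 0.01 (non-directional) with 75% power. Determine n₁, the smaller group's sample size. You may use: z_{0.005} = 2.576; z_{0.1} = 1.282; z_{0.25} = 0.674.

With allocation ratio k = n₂/n₁ = 2, Var(x̄₁−x̄₂) = σ²(1/n₁ + 1/(k·n₁)) = σ²·(k+1)/(k·n₁).
So n₁ = (1 + 1/k)·((z_{α/2} + z_β)/d)² = 1.500 × (3.250/0.88)².
n₁ = 1.500 × 13.64 = 20.5.
Round up: n₁ = 21, giving n₂ = 2 × 21 = 42.

n₁ = 21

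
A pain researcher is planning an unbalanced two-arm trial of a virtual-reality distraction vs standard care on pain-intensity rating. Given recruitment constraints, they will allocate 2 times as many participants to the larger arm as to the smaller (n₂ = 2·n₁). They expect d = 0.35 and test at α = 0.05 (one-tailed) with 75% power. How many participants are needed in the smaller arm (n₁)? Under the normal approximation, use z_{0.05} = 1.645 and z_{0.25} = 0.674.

With allocation ratio k = n₂/n₁ = 2, Var(x̄₁−x̄₂) = σ²(1/n₁ + 1/(k·n₁)) = σ²·(k+1)/(k·n₁).
So n₁ = (1 + 1/k)·((z_{α} + z_β)/d)² = 1.500 × (2.319/0.35)².
n₁ = 1.500 × 43.90 = 65.9.
Round up: n₁ = 66, giving n₂ = 2 × 66 = 132.

n₁ = 66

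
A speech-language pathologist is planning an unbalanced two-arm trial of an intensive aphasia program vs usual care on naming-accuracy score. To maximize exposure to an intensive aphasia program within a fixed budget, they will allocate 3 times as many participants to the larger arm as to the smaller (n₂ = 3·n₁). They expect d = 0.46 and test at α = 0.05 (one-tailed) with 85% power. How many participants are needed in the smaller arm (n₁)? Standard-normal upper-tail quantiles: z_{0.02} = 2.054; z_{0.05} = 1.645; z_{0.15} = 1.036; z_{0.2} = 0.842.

With allocation ratio k = n₂/n₁ = 3, Var(x̄₁−x̄₂) = σ²(1/n₁ + 1/(k·n₁)) = σ²·(k+1)/(k·n₁).
So n₁ = (1 + 1/k)·((z_{α} + z_β)/d)² = 1.333 × (2.681/0.46)².
n₁ = 1.333 × 33.97 = 45.3.
Round up: n₁ = 46, giving n₂ = 3 × 46 = 138.

n₁ = 46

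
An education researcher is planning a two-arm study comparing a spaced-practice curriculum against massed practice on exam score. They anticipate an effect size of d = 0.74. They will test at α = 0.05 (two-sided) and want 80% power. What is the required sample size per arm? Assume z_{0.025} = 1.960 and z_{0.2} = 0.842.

n = 29 per group

For two independent groups with equal n: n = 2·((z_{α/2} + z_β) / d)².
z_{α/2} + z_β = 1.960 + 0.842 = 2.802.
n = 2 × (2.802 / 0.74)² = 2 × 3.786² = 2 × 14.34 = 28.7.
Round up to the next whole participant.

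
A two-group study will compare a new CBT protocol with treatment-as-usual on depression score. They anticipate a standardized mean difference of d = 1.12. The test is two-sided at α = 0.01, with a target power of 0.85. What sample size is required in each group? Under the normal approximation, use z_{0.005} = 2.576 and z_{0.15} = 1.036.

n = 21 per group

For two independent groups with equal n: n = 2·((z_{α/2} + z_β) / d)².
z_{α/2} + z_β = 2.576 + 1.036 = 3.612.
n = 2 × (3.612 / 1.12)² = 2 × 3.225² = 2 × 10.40 = 20.8.
Round up to the next whole participant.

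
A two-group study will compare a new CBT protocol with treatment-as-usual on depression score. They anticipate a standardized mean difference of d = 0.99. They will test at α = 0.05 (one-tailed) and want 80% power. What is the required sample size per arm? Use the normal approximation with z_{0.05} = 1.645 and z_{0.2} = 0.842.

n = 13 per group

For two independent groups with equal n: n = 2·((z_{α} + z_β) / d)².
z_{α} + z_β = 1.645 + 0.842 = 2.487.
n = 2 × (2.487 / 0.99)² = 2 × 2.512² = 2 × 6.31 = 12.6.
Round up to the next whole participant.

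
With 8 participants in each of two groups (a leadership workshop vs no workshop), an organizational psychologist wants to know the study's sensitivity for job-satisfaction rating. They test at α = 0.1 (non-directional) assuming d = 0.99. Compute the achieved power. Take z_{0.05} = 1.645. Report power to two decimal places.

For two equal groups, power = Φ(d·√(n/2) − z_{α/2}).
d·√(n/2) = 0.99 × √(8/2) = 0.99 × 2.000 = 1.980.
z_β = 1.980 − 1.645 = 0.335.
Power = Φ(0.335) = 0.631.

power ≈ 0.63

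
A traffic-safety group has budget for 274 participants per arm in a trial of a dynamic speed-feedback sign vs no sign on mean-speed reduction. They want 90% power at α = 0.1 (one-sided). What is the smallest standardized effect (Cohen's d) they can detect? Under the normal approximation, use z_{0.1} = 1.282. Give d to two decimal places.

d_min ≈ 0.22

For two independent groups of n = 274 each: d_min = (z_{α} + z_β)·√(2/n).
z-sum = 1.282 + 1.282 = 2.564.
d_min = 2.564 × √(2/274) = 2.564 × 0.0854 = 0.219.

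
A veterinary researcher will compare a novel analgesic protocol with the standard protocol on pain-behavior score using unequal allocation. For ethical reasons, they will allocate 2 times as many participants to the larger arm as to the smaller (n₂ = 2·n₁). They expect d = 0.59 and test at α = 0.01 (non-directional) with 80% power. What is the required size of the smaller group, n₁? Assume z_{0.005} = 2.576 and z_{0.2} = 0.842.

n₁ = 51

With allocation ratio k = n₂/n₁ = 2, Var(x̄₁−x̄₂) = σ²(1/n₁ + 1/(k·n₁)) = σ²·(k+1)/(k·n₁).
So n₁ = (1 + 1/k)·((z_{α/2} + z_β)/d)² = 1.500 × (3.418/0.59)².
n₁ = 1.500 × 33.56 = 50.3.
Round up: n₁ = 51, giving n₂ = 2 × 51 = 102.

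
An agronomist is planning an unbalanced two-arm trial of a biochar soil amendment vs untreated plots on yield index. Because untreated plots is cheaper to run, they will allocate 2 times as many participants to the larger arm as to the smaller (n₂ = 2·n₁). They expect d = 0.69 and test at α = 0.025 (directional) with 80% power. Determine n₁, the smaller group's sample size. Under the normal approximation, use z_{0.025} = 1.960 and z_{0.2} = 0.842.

n₁ = 25

With allocation ratio k = n₂/n₁ = 2, Var(x̄₁−x̄₂) = σ²(1/n₁ + 1/(k·n₁)) = σ²·(k+1)/(k·n₁).
So n₁ = (1 + 1/k)·((z_{α} + z_β)/d)² = 1.500 × (2.802/0.69)².
n₁ = 1.500 × 16.49 = 24.7.
Round up: n₁ = 25, giving n₂ = 2 × 25 = 50.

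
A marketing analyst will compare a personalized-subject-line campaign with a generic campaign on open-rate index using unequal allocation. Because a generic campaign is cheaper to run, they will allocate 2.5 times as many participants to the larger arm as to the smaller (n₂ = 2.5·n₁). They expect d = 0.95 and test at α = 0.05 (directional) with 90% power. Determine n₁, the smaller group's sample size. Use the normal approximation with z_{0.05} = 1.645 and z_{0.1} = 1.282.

With allocation ratio k = n₂/n₁ = 2.5, Var(x̄₁−x̄₂) = σ²(1/n₁ + 1/(k·n₁)) = σ²·(k+1)/(k·n₁).
So n₁ = (1 + 1/k)·((z_{α} + z_β)/d)² = 1.400 × (2.927/0.95)².
n₁ = 1.400 × 9.49 = 13.3.
Round up: n₁ = 14, giving n₂ = 2.5 × 14 = 35.

n₁ = 14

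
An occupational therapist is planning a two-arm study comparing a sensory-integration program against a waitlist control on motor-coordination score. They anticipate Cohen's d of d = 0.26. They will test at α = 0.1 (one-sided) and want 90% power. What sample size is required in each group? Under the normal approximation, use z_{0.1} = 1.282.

n = 195 per group

For two independent groups with equal n: n = 2·((z_{α} + z_β) / d)².
z_{α} + z_β = 1.282 + 1.282 = 2.564.
n = 2 × (2.564 / 0.26)² = 2 × 9.862² = 2 × 97.25 = 194.5.
Round up to the next whole participant.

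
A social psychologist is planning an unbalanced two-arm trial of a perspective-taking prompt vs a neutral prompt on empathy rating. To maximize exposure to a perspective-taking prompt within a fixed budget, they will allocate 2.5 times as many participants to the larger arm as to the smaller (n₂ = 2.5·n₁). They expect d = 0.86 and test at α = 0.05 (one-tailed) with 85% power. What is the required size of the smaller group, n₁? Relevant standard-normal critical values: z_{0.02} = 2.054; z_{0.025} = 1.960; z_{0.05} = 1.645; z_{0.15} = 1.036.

With allocation ratio k = n₂/n₁ = 2.5, Var(x̄₁−x̄₂) = σ²(1/n₁ + 1/(k·n₁)) = σ²·(k+1)/(k·n₁).
So n₁ = (1 + 1/k)·((z_{α} + z_β)/d)² = 1.400 × (2.681/0.86)².
n₁ = 1.400 × 9.72 = 13.6.
Round up: n₁ = 14, giving n₂ = 2.5 × 14 = 35.

n₁ = 14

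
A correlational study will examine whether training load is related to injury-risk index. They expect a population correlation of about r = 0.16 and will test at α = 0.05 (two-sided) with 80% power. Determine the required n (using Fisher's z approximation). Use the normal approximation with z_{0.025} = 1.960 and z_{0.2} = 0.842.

Fisher's z: C = ½·ln((1+r)/(1−r)) = ½·ln(1.3810) = 0.1614.
n = ((z_{α/2} + z_β)/C)² + 3.
(1.960 + 0.842) / 0.1614 = 2.802 / 0.1614 = 17.361.
n = 17.361² + 3 = 301.39 + 3 = 304.4.
Round up.

n = 305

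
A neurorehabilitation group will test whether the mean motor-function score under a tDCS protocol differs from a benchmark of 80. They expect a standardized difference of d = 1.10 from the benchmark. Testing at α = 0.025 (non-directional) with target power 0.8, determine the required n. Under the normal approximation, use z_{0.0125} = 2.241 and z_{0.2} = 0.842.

n = 8

For a one-sample test: n = ((z_{α/2} + z_β) / d)².
z_{α/2} + z_β = 2.241 + 0.842 = 3.083.
n = (3.083 / 1.10)² = 2.803² = 7.86.
Round up.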